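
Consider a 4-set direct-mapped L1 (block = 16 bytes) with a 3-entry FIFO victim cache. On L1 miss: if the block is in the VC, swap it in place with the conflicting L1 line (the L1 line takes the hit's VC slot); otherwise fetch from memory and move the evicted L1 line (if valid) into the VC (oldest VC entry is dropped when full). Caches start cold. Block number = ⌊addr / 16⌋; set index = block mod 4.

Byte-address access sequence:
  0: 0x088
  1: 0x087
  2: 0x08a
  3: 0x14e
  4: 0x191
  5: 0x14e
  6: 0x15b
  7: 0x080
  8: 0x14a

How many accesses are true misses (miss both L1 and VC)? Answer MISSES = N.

MISSES = 4

  [0] addr=0x88 blk=8 s=0: MISS | VC []
  [1] addr=0x87 blk=8 s=0: L1-HIT | VC []
  [2] addr=0x8a blk=8 s=0: L1-HIT | VC []
  [3] addr=0x14e blk=20 s=0: MISS | VC [8]
  [4] addr=0x191 blk=25 s=1: MISS | VC [8]
  [5] addr=0x14e blk=20 s=0: L1-HIT | VC [8]
  [6] addr=0x15b blk=21 s=1: MISS | VC [8, 25]
  [7] addr=0x80 blk=8 s=0: VC-HIT | VC [20, 25]
  [8] addr=0x14a blk=20 s=0: VC-HIT | VC [8, 25]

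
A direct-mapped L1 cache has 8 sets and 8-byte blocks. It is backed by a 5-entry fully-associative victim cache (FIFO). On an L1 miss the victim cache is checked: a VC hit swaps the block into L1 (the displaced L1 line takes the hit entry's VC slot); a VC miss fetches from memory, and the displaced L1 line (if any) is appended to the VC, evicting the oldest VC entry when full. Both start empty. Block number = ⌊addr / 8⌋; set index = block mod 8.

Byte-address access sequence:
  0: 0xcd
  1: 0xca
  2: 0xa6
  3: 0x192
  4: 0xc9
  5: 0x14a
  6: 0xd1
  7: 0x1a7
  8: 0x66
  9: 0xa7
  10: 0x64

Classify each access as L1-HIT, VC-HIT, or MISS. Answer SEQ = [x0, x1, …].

SEQ = [MISS, L1-HIT, MISS, MISS, L1-HIT, MISS, MISS, MISS, MISS, VC-HIT, VC-HIT]

  [0] addr=0xcd blk=25 s=1: MISS | VC []
  [1] addr=0xca blk=25 s=1: L1-HIT | VC []
  [2] addr=0xa6 blk=20 s=4: MISS | VC []
  [3] addr=0x192 blk=50 s=2: MISS | VC []
  [4] addr=0xc9 blk=25 s=1: L1-HIT | VC []
  [5] addr=0x14a blk=41 s=1: MISS | VC [25]
  [6] addr=0xd1 blk=26 s=2: MISS | VC [25, 50]
  [7] addr=0x1a7 blk=52 s=4: MISS | VC [25, 50, 20]
  [8] addr=0x66 blk=12 s=4: MISS | VC [25, 50, 20, 52]
  [9] addr=0xa7 blk=20 s=4: VC-HIT | VC [25, 50, 12, 52]
  [10] addr=0x64 blk=12 s=4: VC-HIT | VC [25, 50, 20, 52]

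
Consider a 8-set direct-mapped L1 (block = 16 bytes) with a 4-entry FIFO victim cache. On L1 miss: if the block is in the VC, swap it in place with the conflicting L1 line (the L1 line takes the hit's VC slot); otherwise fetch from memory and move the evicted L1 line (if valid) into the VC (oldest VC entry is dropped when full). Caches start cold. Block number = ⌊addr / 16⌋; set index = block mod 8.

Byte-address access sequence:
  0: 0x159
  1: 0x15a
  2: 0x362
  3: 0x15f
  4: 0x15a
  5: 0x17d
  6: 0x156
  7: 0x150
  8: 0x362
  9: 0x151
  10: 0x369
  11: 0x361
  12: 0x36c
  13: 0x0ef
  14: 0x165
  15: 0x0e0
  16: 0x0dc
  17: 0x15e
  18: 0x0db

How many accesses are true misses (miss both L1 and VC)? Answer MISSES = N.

0: 0x159 (blk 21, set 5) → MISS  vc=[]
1: 0x15a (blk 21, set 5) → L1-HIT  vc=[]
2: 0x362 (blk 54, set 6) → MISS  vc=[]
3: 0x15f (blk 21, set 5) → L1-HIT  vc=[]
4: 0x15a (blk 21, set 5) → L1-HIT  vc=[]
5: 0x17d (blk 23, set 7) → MISS  vc=[]
6: 0x156 (blk 21, set 5) → L1-HIT  vc=[]
7: 0x150 (blk 21, set 5) → L1-HIT  vc=[]
8: 0x362 (blk 54, set 6) → L1-HIT  vc=[]
9: 0x151 (blk 21, set 5) → L1-HIT  vc=[]
10: 0x369 (blk 54, set 6) → L1-HIT  vc=[]
11: 0x361 (blk 54, set 6) → L1-HIT  vc=[]
12: 0x36c (blk 54, set 6) → L1-HIT  vc=[]
13: 0xef (blk 14, set 6) → MISS  vc=[54]
14: 0x165 (blk 22, set 6) → MISS  vc=[54, 14]
15: 0xe0 (blk 14, set 6) → VC-HIT  vc=[54, 22]
16: 0xdc (blk 13, set 5) → MISS  vc=[54, 22, 21]
17: 0x15e (blk 21, set 5) → VC-HIT  vc=[54, 22, 13]
18: 0xdb (blk 13, set 5) → VC-HIT  vc=[54, 22, 21]

MISSES = 6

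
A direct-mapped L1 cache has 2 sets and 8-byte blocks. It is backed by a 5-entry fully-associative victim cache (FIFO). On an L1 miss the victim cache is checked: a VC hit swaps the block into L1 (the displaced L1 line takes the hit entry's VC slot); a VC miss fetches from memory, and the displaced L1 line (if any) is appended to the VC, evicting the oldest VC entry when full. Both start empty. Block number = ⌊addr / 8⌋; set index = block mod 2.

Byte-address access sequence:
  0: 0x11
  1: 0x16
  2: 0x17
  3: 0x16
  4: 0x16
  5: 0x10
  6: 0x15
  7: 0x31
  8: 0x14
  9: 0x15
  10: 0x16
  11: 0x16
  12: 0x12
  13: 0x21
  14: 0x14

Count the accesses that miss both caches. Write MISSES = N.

MISSES = 3

#0 0x11→b2/s0 MISS; vc=[]
#1 0x16→b2/s0 L1-HIT; vc=[]
#2 0x17→b2/s0 L1-HIT; vc=[]
#3 0x16→b2/s0 L1-HIT; vc=[]
#4 0x16→b2/s0 L1-HIT; vc=[]
#5 0x10→b2/s0 L1-HIT; vc=[]
#6 0x15→b2/s0 L1-HIT; vc=[]
#7 0x31→b6/s0 MISS; vc=[2]
#8 0x14→b2/s0 VC-HIT; vc=[6]
#9 0x15→b2/s0 L1-HIT; vc=[6]
#10 0x16→b2/s0 L1-HIT; vc=[6]
#11 0x16→b2/s0 L1-HIT; vc=[6]
#12 0x12→b2/s0 L1-HIT; vc=[6]
#13 0x21→b4/s0 MISS; vc=[6,2]
#14 0x14→b2/s0 VC-HIT; vc=[6,4]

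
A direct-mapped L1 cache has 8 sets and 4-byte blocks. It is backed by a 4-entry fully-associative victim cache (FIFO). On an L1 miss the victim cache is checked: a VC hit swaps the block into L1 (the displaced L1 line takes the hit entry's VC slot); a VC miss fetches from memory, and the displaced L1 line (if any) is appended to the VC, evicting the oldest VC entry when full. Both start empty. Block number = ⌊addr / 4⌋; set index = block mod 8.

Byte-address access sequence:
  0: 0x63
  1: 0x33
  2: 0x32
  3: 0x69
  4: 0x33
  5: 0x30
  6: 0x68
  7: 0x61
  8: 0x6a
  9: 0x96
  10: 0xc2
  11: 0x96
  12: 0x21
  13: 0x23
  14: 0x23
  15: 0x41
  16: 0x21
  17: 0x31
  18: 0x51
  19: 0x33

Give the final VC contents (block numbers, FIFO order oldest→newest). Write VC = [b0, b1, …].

#0 0x63→b24/s0 MISS; vc=[]
#1 0x33→b12/s4 MISS; vc=[]
#2 0x32→b12/s4 L1-HIT; vc=[]
#3 0x69→b26/s2 MISS; vc=[]
#4 0x33→b12/s4 L1-HIT; vc=[]
#5 0x30→b12/s4 L1-HIT; vc=[]
#6 0x68→b26/s2 L1-HIT; vc=[]
#7 0x61→b24/s0 L1-HIT; vc=[]
#8 0x6a→b26/s2 L1-HIT; vc=[]
#9 0x96→b37/s5 MISS; vc=[]
#10 0xc2→b48/s0 MISS; vc=[24]
#11 0x96→b37/s5 L1-HIT; vc=[24]
#12 0x21→b8/s0 MISS; vc=[24,48]
#13 0x23→b8/s0 L1-HIT; vc=[24,48]
#14 0x23→b8/s0 L1-HIT; vc=[24,48]
#15 0x41→b16/s0 MISS; vc=[24,48,8]
#16 0x21→b8/s0 VC-HIT; vc=[24,48,16]
#17 0x31→b12/s4 L1-HIT; vc=[24,48,16]
#18 0x51→b20/s4 MISS; vc=[24,48,16,12]
#19 0x33→b12/s4 VC-HIT; vc=[24,48,16,20]

VC = [24, 48, 16, 20]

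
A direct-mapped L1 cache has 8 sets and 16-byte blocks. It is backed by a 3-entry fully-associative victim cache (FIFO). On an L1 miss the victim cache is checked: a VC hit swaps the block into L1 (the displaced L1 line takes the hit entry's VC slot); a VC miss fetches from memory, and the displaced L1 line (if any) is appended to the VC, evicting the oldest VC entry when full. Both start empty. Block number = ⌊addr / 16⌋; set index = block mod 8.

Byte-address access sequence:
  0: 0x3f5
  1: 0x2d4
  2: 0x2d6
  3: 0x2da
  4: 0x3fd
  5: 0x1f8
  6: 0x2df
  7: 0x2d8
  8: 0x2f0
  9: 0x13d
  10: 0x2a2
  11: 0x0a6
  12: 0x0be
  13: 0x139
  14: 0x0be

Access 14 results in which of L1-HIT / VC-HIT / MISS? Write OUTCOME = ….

OUTCOME = VC-HIT

  [0] addr=0x3f5 blk=63 s=7: MISS | VC []
  [1] addr=0x2d4 blk=45 s=5: MISS | VC []
  [2] addr=0x2d6 blk=45 s=5: L1-HIT | VC []
  [3] addr=0x2da blk=45 s=5: L1-HIT | VC []
  [4] addr=0x3fd blk=63 s=7: L1-HIT | VC []
  [5] addr=0x1f8 blk=31 s=7: MISS | VC [63]
  [6] addr=0x2df blk=45 s=5: L1-HIT | VC [63]
  [7] addr=0x2d8 blk=45 s=5: L1-HIT | VC [63]
  [8] addr=0x2f0 blk=47 s=7: MISS | VC [63, 31]
  [9] addr=0x13d blk=19 s=3: MISS | VC [63, 31]
  [10] addr=0x2a2 blk=42 s=2: MISS | VC [63, 31]
  [11] addr=0xa6 blk=10 s=2: MISS | VC [63, 31, 42]
  [12] addr=0xbe blk=11 s=3: MISS | VC [31, 42, 19]
  [13] addr=0x139 blk=19 s=3: VC-HIT | VC [31, 42, 11]
  [14] addr=0xbe blk=11 s=3: VC-HIT | VC [31, 42, 19]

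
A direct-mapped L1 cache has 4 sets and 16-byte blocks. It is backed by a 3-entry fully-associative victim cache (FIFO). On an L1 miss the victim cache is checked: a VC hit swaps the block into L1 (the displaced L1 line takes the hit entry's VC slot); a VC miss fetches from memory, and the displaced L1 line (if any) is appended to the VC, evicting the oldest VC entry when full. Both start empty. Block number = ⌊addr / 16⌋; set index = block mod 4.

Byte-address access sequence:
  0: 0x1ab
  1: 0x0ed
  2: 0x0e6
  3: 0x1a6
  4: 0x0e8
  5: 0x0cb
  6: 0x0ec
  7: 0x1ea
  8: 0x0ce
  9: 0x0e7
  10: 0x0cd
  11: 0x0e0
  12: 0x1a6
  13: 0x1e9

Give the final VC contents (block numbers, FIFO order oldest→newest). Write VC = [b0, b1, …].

#0 0x1ab→b26/s2 MISS; vc=[]
#1 0xed→b14/s2 MISS; vc=[26]
#2 0xe6→b14/s2 L1-HIT; vc=[26]
#3 0x1a6→b26/s2 VC-HIT; vc=[14]
#4 0xe8→b14/s2 VC-HIT; vc=[26]
#5 0xcb→b12/s0 MISS; vc=[26]
#6 0xec→b14/s2 L1-HIT; vc=[26]
#7 0x1ea→b30/s2 MISS; vc=[26,14]
#8 0xce→b12/s0 L1-HIT; vc=[26,14]
#9 0xe7→b14/s2 VC-HIT; vc=[26,30]
#10 0xcd→b12/s0 L1-HIT; vc=[26,30]
#11 0xe0→b14/s2 L1-HIT; vc=[26,30]
#12 0x1a6→b26/s2 VC-HIT; vc=[14,30]
#13 0x1e9→b30/s2 VC-HIT; vc=[14,26]

VC = [14, 26]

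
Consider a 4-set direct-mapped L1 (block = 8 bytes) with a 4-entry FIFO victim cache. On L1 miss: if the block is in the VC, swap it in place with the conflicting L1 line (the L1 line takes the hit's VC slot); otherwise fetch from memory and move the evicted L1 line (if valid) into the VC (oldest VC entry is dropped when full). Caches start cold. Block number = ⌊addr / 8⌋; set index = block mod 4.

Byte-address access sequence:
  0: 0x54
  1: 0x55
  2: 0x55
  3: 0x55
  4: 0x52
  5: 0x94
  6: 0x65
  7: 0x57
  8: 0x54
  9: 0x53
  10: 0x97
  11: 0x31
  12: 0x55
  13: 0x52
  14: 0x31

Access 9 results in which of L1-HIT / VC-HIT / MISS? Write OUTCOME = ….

#0 0x54→b10/s2 MISS; vc=[]
#1 0x55→b10/s2 L1-HIT; vc=[]
#2 0x55→b10/s2 L1-HIT; vc=[]
#3 0x55→b10/s2 L1-HIT; vc=[]
#4 0x52→b10/s2 L1-HIT; vc=[]
#5 0x94→b18/s2 MISS; vc=[10]
#6 0x65→b12/s0 MISS; vc=[10]
#7 0x57→b10/s2 VC-HIT; vc=[18]
#8 0x54→b10/s2 L1-HIT; vc=[18]
#9 0x53→b10/s2 L1-HIT; vc=[18]
#10 0x97→b18/s2 VC-HIT; vc=[10]
#11 0x31→b6/s2 MISS; vc=[10,18]
#12 0x55→b10/s2 VC-HIT; vc=[6,18]
#13 0x52→b10/s2 L1-HIT; vc=[6,18]
#14 0x31→b6/s2 VC-HIT; vc=[10,18]

OUTCOME = L1-HIT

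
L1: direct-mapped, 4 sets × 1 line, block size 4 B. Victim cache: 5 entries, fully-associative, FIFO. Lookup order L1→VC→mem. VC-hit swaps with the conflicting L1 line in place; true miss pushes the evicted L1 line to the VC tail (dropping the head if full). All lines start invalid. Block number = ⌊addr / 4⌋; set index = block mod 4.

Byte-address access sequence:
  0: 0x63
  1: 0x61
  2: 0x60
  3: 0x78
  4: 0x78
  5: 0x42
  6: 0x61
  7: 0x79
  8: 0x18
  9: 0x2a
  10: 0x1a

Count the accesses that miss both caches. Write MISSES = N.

MISSES = 5

#0 0x63→b24/s0 MISS; vc=[]
#1 0x61→b24/s0 L1-HIT; vc=[]
#2 0x60→b24/s0 L1-HIT; vc=[]
#3 0x78→b30/s2 MISS; vc=[]
#4 0x78→b30/s2 L1-HIT; vc=[]
#5 0x42→b16/s0 MISS; vc=[24]
#6 0x61→b24/s0 VC-HIT; vc=[16]
#7 0x79→b30/s2 L1-HIT; vc=[16]
#8 0x18→b6/s2 MISS; vc=[16,30]
#9 0x2a→b10/s2 MISS; vc=[16,30,6]
#10 0x1a→b6/s2 VC-HIT; vc=[16,30,10]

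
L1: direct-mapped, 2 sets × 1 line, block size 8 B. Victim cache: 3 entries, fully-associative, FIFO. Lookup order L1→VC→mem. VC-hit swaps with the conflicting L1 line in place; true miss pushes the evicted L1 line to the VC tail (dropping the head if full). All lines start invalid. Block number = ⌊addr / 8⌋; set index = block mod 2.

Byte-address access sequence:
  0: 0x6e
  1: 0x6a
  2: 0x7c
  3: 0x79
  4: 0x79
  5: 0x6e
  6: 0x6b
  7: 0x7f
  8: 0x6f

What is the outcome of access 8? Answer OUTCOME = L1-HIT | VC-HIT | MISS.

#0 0x6e→b13/s1 MISS; vc=[]
#1 0x6a→b13/s1 L1-HIT; vc=[]
#2 0x7c→b15/s1 MISS; vc=[13]
#3 0x79→b15/s1 L1-HIT; vc=[13]
#4 0x79→b15/s1 L1-HIT; vc=[13]
#5 0x6e→b13/s1 VC-HIT; vc=[15]
#6 0x6b→b13/s1 L1-HIT; vc=[15]
#7 0x7f→b15/s1 VC-HIT; vc=[13]
#8 0x6f→b13/s1 VC-HIT; vc=[15]

OUTCOME = VC-HIT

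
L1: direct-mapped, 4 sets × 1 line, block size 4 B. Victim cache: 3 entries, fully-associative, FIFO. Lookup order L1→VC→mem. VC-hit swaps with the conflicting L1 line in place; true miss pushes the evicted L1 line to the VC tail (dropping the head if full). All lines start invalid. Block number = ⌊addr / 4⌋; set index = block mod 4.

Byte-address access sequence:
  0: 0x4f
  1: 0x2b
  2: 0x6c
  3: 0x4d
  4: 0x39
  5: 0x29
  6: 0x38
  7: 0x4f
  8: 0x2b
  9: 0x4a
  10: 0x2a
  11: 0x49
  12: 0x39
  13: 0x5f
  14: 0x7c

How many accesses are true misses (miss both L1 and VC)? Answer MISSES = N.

MISSES = 7

0: 0x4f (blk 19, set 3) → MISS  vc=[]
1: 0x2b (blk 10, set 2) → MISS  vc=[]
2: 0x6c (blk 27, set 3) → MISS  vc=[19]
3: 0x4d (blk 19, set 3) → VC-HIT  vc=[27]
4: 0x39 (blk 14, set 2) → MISS  vc=[27, 10]
5: 0x29 (blk 10, set 2) → VC-HIT  vc=[27, 14]
6: 0x38 (blk 14, set 2) → VC-HIT  vc=[27, 10]
7: 0x4f (blk 19, set 3) → L1-HIT  vc=[27, 10]
8: 0x2b (blk 10, set 2) → VC-HIT  vc=[27, 14]
9: 0x4a (blk 18, set 2) → MISS  vc=[27, 14, 10]
10: 0x2a (blk 10, set 2) → VC-HIT  vc=[27, 14, 18]
11: 0x49 (blk 18, set 2) → VC-HIT  vc=[27, 14, 10]
12: 0x39 (blk 14, set 2) → VC-HIT  vc=[27, 18, 10]
13: 0x5f (blk 23, set 3) → MISS  vc=[18, 10, 19]
14: 0x7c (blk 31, set 3) → MISS  vc=[10, 19, 23]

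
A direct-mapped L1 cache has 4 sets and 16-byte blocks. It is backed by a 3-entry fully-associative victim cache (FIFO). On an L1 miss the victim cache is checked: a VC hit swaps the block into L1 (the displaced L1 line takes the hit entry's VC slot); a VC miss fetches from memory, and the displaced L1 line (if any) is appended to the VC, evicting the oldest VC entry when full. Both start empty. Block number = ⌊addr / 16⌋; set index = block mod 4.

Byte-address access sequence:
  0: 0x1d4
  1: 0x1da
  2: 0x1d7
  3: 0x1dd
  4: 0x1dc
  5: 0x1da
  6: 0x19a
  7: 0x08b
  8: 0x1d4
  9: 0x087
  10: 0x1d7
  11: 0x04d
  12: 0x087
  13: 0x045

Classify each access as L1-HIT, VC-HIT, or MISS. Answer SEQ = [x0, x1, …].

SEQ = [MISS, L1-HIT, L1-HIT, L1-HIT, L1-HIT, L1-HIT, MISS, MISS, VC-HIT, L1-HIT, L1-HIT, MISS, VC-HIT, VC-HIT]

0: 0x1d4 (blk 29, set 1) → MISS  vc=[]
1: 0x1da (blk 29, set 1) → L1-HIT  vc=[]
2: 0x1d7 (blk 29, set 1) → L1-HIT  vc=[]
3: 0x1dd (blk 29, set 1) → L1-HIT  vc=[]
4: 0x1dc (blk 29, set 1) → L1-HIT  vc=[]
5: 0x1da (blk 29, set 1) → L1-HIT  vc=[]
6: 0x19a (blk 25, set 1) → MISS  vc=[29]
7: 0x8b (blk 8, set 0) → MISS  vc=[29]
8: 0x1d4 (blk 29, set 1) → VC-HIT  vc=[25]
9: 0x87 (blk 8, set 0) → L1-HIT  vc=[25]
10: 0x1d7 (blk 29, set 1) → L1-HIT  vc=[25]
11: 0x4d (blk 4, set 0) → MISS  vc=[25, 8]
12: 0x87 (blk 8, set 0) → VC-HIT  vc=[25, 4]
13: 0x45 (blk 4, set 0) → VC-HIT  vc=[25, 8]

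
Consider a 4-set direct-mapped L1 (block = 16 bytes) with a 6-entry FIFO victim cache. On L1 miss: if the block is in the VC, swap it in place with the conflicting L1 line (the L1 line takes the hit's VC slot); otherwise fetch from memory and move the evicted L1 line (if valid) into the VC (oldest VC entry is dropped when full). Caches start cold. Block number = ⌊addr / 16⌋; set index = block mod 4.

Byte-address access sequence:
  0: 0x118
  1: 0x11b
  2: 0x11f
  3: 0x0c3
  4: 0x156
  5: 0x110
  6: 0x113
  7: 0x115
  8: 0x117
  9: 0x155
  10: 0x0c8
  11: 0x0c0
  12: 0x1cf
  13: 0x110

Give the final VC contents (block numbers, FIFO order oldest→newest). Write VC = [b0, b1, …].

0: 0x118 (blk 17, set 1) → MISS  vc=[]
1: 0x11b (blk 17, set 1) → L1-HIT  vc=[]
2: 0x11f (blk 17, set 1) → L1-HIT  vc=[]
3: 0xc3 (blk 12, set 0) → MISS  vc=[]
4: 0x156 (blk 21, set 1) → MISS  vc=[17]
5: 0x110 (blk 17, set 1) → VC-HIT  vc=[21]
6: 0x113 (blk 17, set 1) → L1-HIT  vc=[21]
7: 0x115 (blk 17, set 1) → L1-HIT  vc=[21]
8: 0x117 (blk 17, set 1) → L1-HIT  vc=[21]
9: 0x155 (blk 21, set 1) → VC-HIT  vc=[17]
10: 0xc8 (blk 12, set 0) → L1-HIT  vc=[17]
11: 0xc0 (blk 12, set 0) → L1-HIT  vc=[17]
12: 0x1cf (blk 28, set 0) → MISS  vc=[17, 12]
13: 0x110 (blk 17, set 1) → VC-HIT  vc=[21, 12]

VC = [21, 12]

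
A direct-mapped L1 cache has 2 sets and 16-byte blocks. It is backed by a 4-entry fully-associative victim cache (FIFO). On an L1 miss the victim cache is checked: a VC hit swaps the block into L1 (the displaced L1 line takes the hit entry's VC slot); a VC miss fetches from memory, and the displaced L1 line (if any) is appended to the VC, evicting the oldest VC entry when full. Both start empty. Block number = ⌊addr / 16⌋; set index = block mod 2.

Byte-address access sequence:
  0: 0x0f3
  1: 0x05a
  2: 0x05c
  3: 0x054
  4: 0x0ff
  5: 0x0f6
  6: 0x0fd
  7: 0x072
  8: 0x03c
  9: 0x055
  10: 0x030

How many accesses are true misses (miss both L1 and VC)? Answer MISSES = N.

  [0] addr=0xf3 blk=15 s=1: MISS | VC []
  [1] addr=0x5a blk=5 s=1: MISS | VC [15]
  [2] addr=0x5c blk=5 s=1: L1-HIT | VC [15]
  [3] addr=0x54 blk=5 s=1: L1-HIT | VC [15]
  [4] addr=0xff blk=15 s=1: VC-HIT | VC [5]
  [5] addr=0xf6 blk=15 s=1: L1-HIT | VC [5]
  [6] addr=0xfd blk=15 s=1: L1-HIT | VC [5]
  [7] addr=0x72 blk=7 s=1: MISS | VC [5, 15]
  [8] addr=0x3c blk=3 s=1: MISS | VC [5, 15, 7]
  [9] addr=0x55 blk=5 s=1: VC-HIT | VC [3, 15, 7]
  [10] addr=0x30 blk=3 s=1: VC-HIT | VC [5, 15, 7]

MISSES = 4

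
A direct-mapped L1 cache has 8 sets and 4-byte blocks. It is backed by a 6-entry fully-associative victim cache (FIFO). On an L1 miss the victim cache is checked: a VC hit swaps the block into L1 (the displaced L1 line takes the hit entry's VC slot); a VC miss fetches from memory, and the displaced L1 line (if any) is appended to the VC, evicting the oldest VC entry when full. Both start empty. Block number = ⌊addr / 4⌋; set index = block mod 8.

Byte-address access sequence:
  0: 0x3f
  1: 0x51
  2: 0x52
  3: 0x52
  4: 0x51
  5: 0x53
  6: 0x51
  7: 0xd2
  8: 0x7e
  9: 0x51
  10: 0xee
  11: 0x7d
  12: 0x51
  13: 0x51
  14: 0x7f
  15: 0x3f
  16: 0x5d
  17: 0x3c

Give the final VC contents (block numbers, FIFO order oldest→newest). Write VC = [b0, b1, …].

0: 0x3f (blk 15, set 7) → MISS  vc=[]
1: 0x51 (blk 20, set 4) → MISS  vc=[]
2: 0x52 (blk 20, set 4) → L1-HIT  vc=[]
3: 0x52 (blk 20, set 4) → L1-HIT  vc=[]
4: 0x51 (blk 20, set 4) → L1-HIT  vc=[]
5: 0x53 (blk 20, set 4) → L1-HIT  vc=[]
6: 0x51 (blk 20, set 4) → L1-HIT  vc=[]
7: 0xd2 (blk 52, set 4) → MISS  vc=[20]
8: 0x7e (blk 31, set 7) → MISS  vc=[20, 15]
9: 0x51 (blk 20, set 4) → VC-HIT  vc=[52, 15]
10: 0xee (blk 59, set 3) → MISS  vc=[52, 15]
11: 0x7d (blk 31, set 7) → L1-HIT  vc=[52, 15]
12: 0x51 (blk 20, set 4) → L1-HIT  vc=[52, 15]
13: 0x51 (blk 20, set 4) → L1-HIT  vc=[52, 15]
14: 0x7f (blk 31, set 7) → L1-HIT  vc=[52, 15]
15: 0x3f (blk 15, set 7) → VC-HIT  vc=[52, 31]
16: 0x5d (blk 23, set 7) → MISS  vc=[52, 31, 15]
17: 0x3c (blk 15, set 7) → VC-HIT  vc=[52, 31, 23]

VC = [52, 31, 23]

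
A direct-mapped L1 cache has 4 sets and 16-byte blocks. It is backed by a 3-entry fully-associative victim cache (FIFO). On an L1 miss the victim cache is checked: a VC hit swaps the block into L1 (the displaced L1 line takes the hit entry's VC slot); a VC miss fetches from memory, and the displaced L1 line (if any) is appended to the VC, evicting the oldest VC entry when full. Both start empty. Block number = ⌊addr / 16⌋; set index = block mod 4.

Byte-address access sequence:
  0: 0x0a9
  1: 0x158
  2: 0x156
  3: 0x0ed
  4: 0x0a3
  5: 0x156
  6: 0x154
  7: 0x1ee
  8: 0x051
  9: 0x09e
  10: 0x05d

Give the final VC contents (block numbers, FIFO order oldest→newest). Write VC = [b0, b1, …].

VC = [10, 21, 9]

  [0] addr=0xa9 blk=10 s=2: MISS | VC []
  [1] addr=0x158 blk=21 s=1: MISS | VC []
  [2] addr=0x156 blk=21 s=1: L1-HIT | VC []
  [3] addr=0xed blk=14 s=2: MISS | VC [10]
  [4] addr=0xa3 blk=10 s=2: VC-HIT | VC [14]
  [5] addr=0x156 blk=21 s=1: L1-HIT | VC [14]
  [6] addr=0x154 blk=21 s=1: L1-HIT | VC [14]
  [7] addr=0x1ee blk=30 s=2: MISS | VC [14, 10]
  [8] addr=0x51 blk=5 s=1: MISS | VC [14, 10, 21]
  [9] addr=0x9e blk=9 s=1: MISS | VC [10, 21, 5]
  [10] addr=0x5d blk=5 s=1: VC-HIT | VC [10, 21, 9]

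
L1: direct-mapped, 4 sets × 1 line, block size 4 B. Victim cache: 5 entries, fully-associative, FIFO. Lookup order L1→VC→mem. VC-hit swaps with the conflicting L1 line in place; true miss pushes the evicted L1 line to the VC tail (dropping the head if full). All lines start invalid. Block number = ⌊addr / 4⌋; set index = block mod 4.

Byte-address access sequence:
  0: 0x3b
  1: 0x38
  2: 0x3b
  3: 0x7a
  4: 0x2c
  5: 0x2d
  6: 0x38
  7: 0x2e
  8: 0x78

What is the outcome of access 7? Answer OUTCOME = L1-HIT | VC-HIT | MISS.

0: 0x3b (blk 14, set 2) → MISS  vc=[]
1: 0x38 (blk 14, set 2) → L1-HIT  vc=[]
2: 0x3b (blk 14, set 2) → L1-HIT  vc=[]
3: 0x7a (blk 30, set 2) → MISS  vc=[14]
4: 0x2c (blk 11, set 3) → MISS  vc=[14]
5: 0x2d (blk 11, set 3) → L1-HIT  vc=[14]
6: 0x38 (blk 14, set 2) → VC-HIT  vc=[30]
7: 0x2e (blk 11, set 3) → L1-HIT  vc=[30]
8: 0x78 (blk 30, set 2) → VC-HIT  vc=[14]

OUTCOME = L1-HIT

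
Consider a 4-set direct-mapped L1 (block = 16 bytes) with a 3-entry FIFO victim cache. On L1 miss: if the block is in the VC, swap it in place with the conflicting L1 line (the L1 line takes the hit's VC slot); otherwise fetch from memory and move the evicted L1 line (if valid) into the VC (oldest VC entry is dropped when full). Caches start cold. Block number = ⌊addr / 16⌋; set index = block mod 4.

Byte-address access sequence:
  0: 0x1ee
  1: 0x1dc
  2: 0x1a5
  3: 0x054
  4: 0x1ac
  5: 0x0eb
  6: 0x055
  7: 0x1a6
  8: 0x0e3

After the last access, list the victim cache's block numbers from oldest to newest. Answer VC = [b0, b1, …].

  [0] addr=0x1ee blk=30 s=2: MISS | VC []
  [1] addr=0x1dc blk=29 s=1: MISS | VC []
  [2] addr=0x1a5 blk=26 s=2: MISS | VC [30]
  [3] addr=0x54 blk=5 s=1: MISS | VC [30, 29]
  [4] addr=0x1ac blk=26 s=2: L1-HIT | VC [30, 29]
  [5] addr=0xeb blk=14 s=2: MISS | VC [30, 29, 26]
  [6] addr=0x55 blk=5 s=1: L1-HIT | VC [30, 29, 26]
  [7] addr=0x1a6 blk=26 s=2: VC-HIT | VC [30, 29, 14]
  [8] addr=0xe3 blk=14 s=2: VC-HIT | VC [30, 29, 26]

VC = [30, 29, 26]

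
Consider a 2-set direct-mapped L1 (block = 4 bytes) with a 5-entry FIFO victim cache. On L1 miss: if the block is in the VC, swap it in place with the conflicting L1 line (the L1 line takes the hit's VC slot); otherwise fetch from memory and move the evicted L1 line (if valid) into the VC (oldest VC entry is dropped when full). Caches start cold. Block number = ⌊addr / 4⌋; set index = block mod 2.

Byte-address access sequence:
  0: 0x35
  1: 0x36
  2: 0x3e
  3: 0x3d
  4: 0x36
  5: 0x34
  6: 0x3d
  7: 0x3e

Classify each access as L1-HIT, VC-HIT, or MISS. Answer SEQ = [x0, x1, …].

  [0] addr=0x35 blk=13 s=1: MISS | VC []
  [1] addr=0x36 blk=13 s=1: L1-HIT | VC []
  [2] addr=0x3e blk=15 s=1: MISS | VC [13]
  [3] addr=0x3d blk=15 s=1: L1-HIT | VC [13]
  [4] addr=0x36 blk=13 s=1: VC-HIT | VC [15]
  [5] addr=0x34 blk=13 s=1: L1-HIT | VC [15]
  [6] addr=0x3d blk=15 s=1: VC-HIT | VC [13]
  [7] addr=0x3e blk=15 s=1: L1-HIT | VC [13]

SEQ = [MISS, L1-HIT, MISS, L1-HIT, VC-HIT, L1-HIT, VC-HIT, L1-HIT]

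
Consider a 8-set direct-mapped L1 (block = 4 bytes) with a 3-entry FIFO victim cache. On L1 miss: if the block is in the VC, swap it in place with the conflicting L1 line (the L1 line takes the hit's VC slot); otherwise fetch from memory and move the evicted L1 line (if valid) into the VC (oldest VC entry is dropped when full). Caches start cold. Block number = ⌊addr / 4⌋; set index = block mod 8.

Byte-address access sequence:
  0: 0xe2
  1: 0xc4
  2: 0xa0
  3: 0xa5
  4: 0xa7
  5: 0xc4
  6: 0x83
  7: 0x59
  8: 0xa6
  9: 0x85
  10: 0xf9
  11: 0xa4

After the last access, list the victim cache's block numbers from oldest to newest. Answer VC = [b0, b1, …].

VC = [40, 33, 22]

#0 0xe2→b56/s0 MISS; vc=[]
#1 0xc4→b49/s1 MISS; vc=[]
#2 0xa0→b40/s0 MISS; vc=[56]
#3 0xa5→b41/s1 MISS; vc=[56,49]
#4 0xa7→b41/s1 L1-HIT; vc=[56,49]
#5 0xc4→b49/s1 VC-HIT; vc=[56,41]
#6 0x83→b32/s0 MISS; vc=[56,41,40]
#7 0x59→b22/s6 MISS; vc=[56,41,40]
#8 0xa6→b41/s1 VC-HIT; vc=[56,49,40]
#9 0x85→b33/s1 MISS; vc=[49,40,41]
#10 0xf9→b62/s6 MISS; vc=[40,41,22]
#11 0xa4→b41/s1 VC-HIT; vc=[40,33,22]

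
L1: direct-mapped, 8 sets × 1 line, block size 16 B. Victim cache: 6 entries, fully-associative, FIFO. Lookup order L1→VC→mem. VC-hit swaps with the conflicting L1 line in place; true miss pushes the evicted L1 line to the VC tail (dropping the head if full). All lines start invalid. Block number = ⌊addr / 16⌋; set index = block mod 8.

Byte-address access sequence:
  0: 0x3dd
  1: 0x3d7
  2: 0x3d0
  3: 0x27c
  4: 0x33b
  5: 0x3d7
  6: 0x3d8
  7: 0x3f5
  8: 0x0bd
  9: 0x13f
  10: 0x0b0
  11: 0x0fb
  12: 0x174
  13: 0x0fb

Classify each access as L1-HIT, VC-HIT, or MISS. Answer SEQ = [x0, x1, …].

SEQ = [MISS, L1-HIT, L1-HIT, MISS, MISS, L1-HIT, L1-HIT, MISS, MISS, MISS, VC-HIT, MISS, MISS, VC-HIT]

0: 0x3dd (blk 61, set 5) → MISS  vc=[]
1: 0x3d7 (blk 61, set 5) → L1-HIT  vc=[]
2: 0x3d0 (blk 61, set 5) → L1-HIT  vc=[]
3: 0x27c (blk 39, set 7) → MISS  vc=[]
4: 0x33b (blk 51, set 3) → MISS  vc=[]
5: 0x3d7 (blk 61, set 5) → L1-HIT  vc=[]
6: 0x3d8 (blk 61, set 5) → L1-HIT  vc=[]
7: 0x3f5 (blk 63, set 7) → MISS  vc=[39]
8: 0xbd (blk 11, set 3) → MISS  vc=[39, 51]
9: 0x13f (blk 19, set 3) → MISS  vc=[39, 51, 11]
10: 0xb0 (blk 11, set 3) → VC-HIT  vc=[39, 51, 19]
11: 0xfb (blk 15, set 7) → MISS  vc=[39, 51, 19, 63]
12: 0x174 (blk 23, set 7) → MISS  vc=[39, 51, 19, 63, 15]
13: 0xfb (blk 15, set 7) → VC-HIT  vc=[39, 51, 19, 63, 23]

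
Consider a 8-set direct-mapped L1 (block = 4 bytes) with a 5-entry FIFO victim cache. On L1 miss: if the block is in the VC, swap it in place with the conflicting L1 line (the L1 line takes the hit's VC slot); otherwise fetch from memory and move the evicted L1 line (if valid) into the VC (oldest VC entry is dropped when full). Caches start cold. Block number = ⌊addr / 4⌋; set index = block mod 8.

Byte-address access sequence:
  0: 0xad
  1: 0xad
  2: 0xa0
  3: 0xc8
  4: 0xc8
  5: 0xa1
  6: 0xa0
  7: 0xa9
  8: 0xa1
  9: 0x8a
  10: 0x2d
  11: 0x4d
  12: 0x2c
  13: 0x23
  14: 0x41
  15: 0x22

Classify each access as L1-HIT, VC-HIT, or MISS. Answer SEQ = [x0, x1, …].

SEQ = [MISS, L1-HIT, MISS, MISS, L1-HIT, L1-HIT, L1-HIT, MISS, L1-HIT, MISS, MISS, MISS, VC-HIT, MISS, MISS, VC-HIT]

0: 0xad (blk 43, set 3) → MISS  vc=[]
1: 0xad (blk 43, set 3) → L1-HIT  vc=[]
2: 0xa0 (blk 40, set 0) → MISS  vc=[]
3: 0xc8 (blk 50, set 2) → MISS  vc=[]
4: 0xc8 (blk 50, set 2) → L1-HIT  vc=[]
5: 0xa1 (blk 40, set 0) → L1-HIT  vc=[]
6: 0xa0 (blk 40, set 0) → L1-HIT  vc=[]
7: 0xa9 (blk 42, set 2) → MISS  vc=[50]
8: 0xa1 (blk 40, set 0) → L1-HIT  vc=[50]
9: 0x8a (blk 34, set 2) → MISS  vc=[50, 42]
10: 0x2d (blk 11, set 3) → MISS  vc=[50, 42, 43]
11: 0x4d (blk 19, set 3) → MISS  vc=[50, 42, 43, 11]
12: 0x2c (blk 11, set 3) → VC-HIT  vc=[50, 42, 43, 19]
13: 0x23 (blk 8, set 0) → MISS  vc=[50, 42, 43, 19, 40]
14: 0x41 (blk 16, set 0) → MISS  vc=[42, 43, 19, 40, 8]
15: 0x22 (blk 8, set 0) → VC-HIT  vc=[42, 43, 19, 40, 16]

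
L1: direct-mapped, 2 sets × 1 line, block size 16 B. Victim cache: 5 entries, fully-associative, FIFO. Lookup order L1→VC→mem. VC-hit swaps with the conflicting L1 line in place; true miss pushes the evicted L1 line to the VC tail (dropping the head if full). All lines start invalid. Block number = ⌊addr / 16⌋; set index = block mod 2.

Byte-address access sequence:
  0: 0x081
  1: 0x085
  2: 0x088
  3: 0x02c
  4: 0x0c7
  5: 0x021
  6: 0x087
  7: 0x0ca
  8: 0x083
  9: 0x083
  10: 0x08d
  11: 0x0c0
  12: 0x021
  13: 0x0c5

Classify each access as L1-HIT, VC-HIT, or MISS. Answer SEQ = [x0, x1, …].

SEQ = [MISS, L1-HIT, L1-HIT, MISS, MISS, VC-HIT, VC-HIT, VC-HIT, VC-HIT, L1-HIT, L1-HIT, VC-HIT, VC-HIT, VC-HIT]

#0 0x81→b8/s0 MISS; vc=[]
#1 0x85→b8/s0 L1-HIT; vc=[]
#2 0x88→b8/s0 L1-HIT; vc=[]
#3 0x2c→b2/s0 MISS; vc=[8]
#4 0xc7→b12/s0 MISS; vc=[8,2]
#5 0x21→b2/s0 VC-HIT; vc=[8,12]
#6 0x87→b8/s0 VC-HIT; vc=[2,12]
#7 0xca→b12/s0 VC-HIT; vc=[2,8]
#8 0x83→b8/s0 VC-HIT; vc=[2,12]
#9 0x83→b8/s0 L1-HIT; vc=[2,12]
#10 0x8d→b8/s0 L1-HIT; vc=[2,12]
#11 0xc0→b12/s0 VC-HIT; vc=[2,8]
#12 0x21→b2/s0 VC-HIT; vc=[12,8]
#13 0xc5→b12/s0 VC-HIT; vc=[2,8]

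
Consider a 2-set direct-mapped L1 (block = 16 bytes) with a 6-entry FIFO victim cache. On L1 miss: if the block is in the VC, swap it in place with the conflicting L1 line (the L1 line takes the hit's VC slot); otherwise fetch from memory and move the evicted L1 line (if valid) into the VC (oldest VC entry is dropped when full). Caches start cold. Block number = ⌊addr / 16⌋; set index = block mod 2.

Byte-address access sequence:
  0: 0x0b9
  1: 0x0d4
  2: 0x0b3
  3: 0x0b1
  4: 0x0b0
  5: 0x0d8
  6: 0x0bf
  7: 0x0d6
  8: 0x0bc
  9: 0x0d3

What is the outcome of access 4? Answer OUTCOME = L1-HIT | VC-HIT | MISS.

#0 0xb9→b11/s1 MISS; vc=[]
#1 0xd4→b13/s1 MISS; vc=[11]
#2 0xb3→b11/s1 VC-HIT; vc=[13]
#3 0xb1→b11/s1 L1-HIT; vc=[13]
#4 0xb0→b11/s1 L1-HIT; vc=[13]
#5 0xd8→b13/s1 VC-HIT; vc=[11]
#6 0xbf→b11/s1 VC-HIT; vc=[13]
#7 0xd6→b13/s1 VC-HIT; vc=[11]
#8 0xbc→b11/s1 VC-HIT; vc=[13]
#9 0xd3→b13/s1 VC-HIT; vc=[11]

OUTCOME = L1-HIT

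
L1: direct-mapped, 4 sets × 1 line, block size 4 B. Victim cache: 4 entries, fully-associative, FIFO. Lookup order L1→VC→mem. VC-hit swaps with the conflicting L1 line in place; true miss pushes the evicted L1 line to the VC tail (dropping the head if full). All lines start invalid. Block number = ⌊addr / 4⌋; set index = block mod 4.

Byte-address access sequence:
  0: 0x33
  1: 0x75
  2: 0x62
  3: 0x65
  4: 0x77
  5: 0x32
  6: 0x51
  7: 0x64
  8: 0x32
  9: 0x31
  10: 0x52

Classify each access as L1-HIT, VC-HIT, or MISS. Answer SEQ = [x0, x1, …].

SEQ = [MISS, MISS, MISS, MISS, VC-HIT, VC-HIT, MISS, VC-HIT, VC-HIT, L1-HIT, VC-HIT]

#0 0x33→b12/s0 MISS; vc=[]
#1 0x75→b29/s1 MISS; vc=[]
#2 0x62→b24/s0 MISS; vc=[12]
#3 0x65→b25/s1 MISS; vc=[12,29]
#4 0x77→b29/s1 VC-HIT; vc=[12,25]
#5 0x32→b12/s0 VC-HIT; vc=[24,25]
#6 0x51→b20/s0 MISS; vc=[24,25,12]
#7 0x64→b25/s1 VC-HIT; vc=[24,29,12]
#8 0x32→b12/s0 VC-HIT; vc=[24,29,20]
#9 0x31→b12/s0 L1-HIT; vc=[24,29,20]
#10 0x52→b20/s0 VC-HIT; vc=[24,29,12]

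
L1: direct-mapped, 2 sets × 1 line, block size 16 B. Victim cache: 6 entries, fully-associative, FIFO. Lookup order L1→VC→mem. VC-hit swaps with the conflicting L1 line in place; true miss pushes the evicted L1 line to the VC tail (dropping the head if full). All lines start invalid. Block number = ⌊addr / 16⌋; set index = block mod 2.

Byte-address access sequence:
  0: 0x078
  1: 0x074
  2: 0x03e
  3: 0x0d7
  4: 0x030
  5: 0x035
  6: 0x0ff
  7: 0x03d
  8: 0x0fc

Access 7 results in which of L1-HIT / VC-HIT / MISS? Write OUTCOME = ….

OUTCOME = VC-HIT

#0 0x78→b7/s1 MISS; vc=[]
#1 0x74→b7/s1 L1-HIT; vc=[]
#2 0x3e→b3/s1 MISS; vc=[7]
#3 0xd7→b13/s1 MISS; vc=[7,3]
#4 0x30→b3/s1 VC-HIT; vc=[7,13]
#5 0x35→b3/s1 L1-HIT; vc=[7,13]
#6 0xff→b15/s1 MISS; vc=[7,13,3]
#7 0x3d→b3/s1 VC-HIT; vc=[7,13,15]
#8 0xfc→b15/s1 VC-HIT; vc=[7,13,3]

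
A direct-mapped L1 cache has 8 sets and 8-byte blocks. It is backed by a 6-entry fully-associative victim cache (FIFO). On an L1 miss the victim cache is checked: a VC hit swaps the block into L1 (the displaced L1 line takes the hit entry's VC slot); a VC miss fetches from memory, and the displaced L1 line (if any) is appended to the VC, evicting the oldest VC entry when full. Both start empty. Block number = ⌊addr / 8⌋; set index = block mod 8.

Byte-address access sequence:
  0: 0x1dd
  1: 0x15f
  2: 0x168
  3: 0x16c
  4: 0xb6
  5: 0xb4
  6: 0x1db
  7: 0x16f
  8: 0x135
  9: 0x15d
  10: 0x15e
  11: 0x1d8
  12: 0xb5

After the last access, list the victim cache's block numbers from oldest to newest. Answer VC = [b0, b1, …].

  [0] addr=0x1dd blk=59 s=3: MISS | VC []
  [1] addr=0x15f blk=43 s=3: MISS | VC [59]
  [2] addr=0x168 blk=45 s=5: MISS | VC [59]
  [3] addr=0x16c blk=45 s=5: L1-HIT | VC [59]
  [4] addr=0xb6 blk=22 s=6: MISS | VC [59]
  [5] addr=0xb4 blk=22 s=6: L1-HIT | VC [59]
  [6] addr=0x1db blk=59 s=3: VC-HIT | VC [43]
  [7] addr=0x16f blk=45 s=5: L1-HIT | VC [43]
  [8] addr=0x135 blk=38 s=6: MISS | VC [43, 22]
  [9] addr=0x15d blk=43 s=3: VC-HIT | VC [59, 22]
  [10] addr=0x15e blk=43 s=3: L1-HIT | VC [59, 22]
  [11] addr=0x1d8 blk=59 s=3: VC-HIT | VC [43, 22]
  [12] addr=0xb5 blk=22 s=6: VC-HIT | VC [43, 38]

VC = [43, 38]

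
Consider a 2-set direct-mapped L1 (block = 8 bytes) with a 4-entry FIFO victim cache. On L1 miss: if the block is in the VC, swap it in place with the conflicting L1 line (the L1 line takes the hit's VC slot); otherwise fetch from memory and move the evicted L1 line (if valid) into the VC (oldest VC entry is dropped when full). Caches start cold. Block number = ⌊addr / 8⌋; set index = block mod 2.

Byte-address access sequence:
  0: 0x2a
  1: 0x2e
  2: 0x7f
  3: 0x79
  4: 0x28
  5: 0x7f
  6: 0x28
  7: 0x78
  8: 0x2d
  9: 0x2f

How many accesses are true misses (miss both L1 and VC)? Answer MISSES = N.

#0 0x2a→b5/s1 MISS; vc=[]
#1 0x2e→b5/s1 L1-HIT; vc=[]
#2 0x7f→b15/s1 MISS; vc=[5]
#3 0x79→b15/s1 L1-HIT; vc=[5]
#4 0x28→b5/s1 VC-HIT; vc=[15]
#5 0x7f→b15/s1 VC-HIT; vc=[5]
#6 0x28→b5/s1 VC-HIT; vc=[15]
#7 0x78→b15/s1 VC-HIT; vc=[5]
#8 0x2d→b5/s1 VC-HIT; vc=[15]
#9 0x2f→b5/s1 L1-HIT; vc=[15]

MISSES = 2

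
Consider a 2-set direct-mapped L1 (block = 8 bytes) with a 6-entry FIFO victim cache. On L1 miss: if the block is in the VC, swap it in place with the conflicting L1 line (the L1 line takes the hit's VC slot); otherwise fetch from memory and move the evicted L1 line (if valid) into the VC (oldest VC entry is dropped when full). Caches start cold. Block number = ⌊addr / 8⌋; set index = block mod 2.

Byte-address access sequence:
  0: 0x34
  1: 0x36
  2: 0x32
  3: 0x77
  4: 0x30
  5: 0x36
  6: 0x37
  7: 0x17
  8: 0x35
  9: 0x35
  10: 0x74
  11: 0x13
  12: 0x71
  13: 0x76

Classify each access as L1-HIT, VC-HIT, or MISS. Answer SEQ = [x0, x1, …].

SEQ = [MISS, L1-HIT, L1-HIT, MISS, VC-HIT, L1-HIT, L1-HIT, MISS, VC-HIT, L1-HIT, VC-HIT, VC-HIT, VC-HIT, L1-HIT]

  [0] addr=0x34 blk=6 s=0: MISS | VC []
  [1] addr=0x36 blk=6 s=0: L1-HIT | VC []
  [2] addr=0x32 blk=6 s=0: L1-HIT | VC []
  [3] addr=0x77 blk=14 s=0: MISS | VC [6]
  [4] addr=0x30 blk=6 s=0: VC-HIT | VC [14]
  [5] addr=0x36 blk=6 s=0: L1-HIT | VC [14]
  [6] addr=0x37 blk=6 s=0: L1-HIT | VC [14]
  [7] addr=0x17 blk=2 s=0: MISS | VC [14, 6]
  [8] addr=0x35 blk=6 s=0: VC-HIT | VC [14, 2]
  [9] addr=0x35 blk=6 s=0: L1-HIT | VC [14, 2]
  [10] addr=0x74 blk=14 s=0: VC-HIT | VC [6, 2]
  [11] addr=0x13 blk=2 s=0: VC-HIT | VC [6, 14]
  [12] addr=0x71 blk=14 s=0: VC-HIT | VC [6, 2]
  [13] addr=0x76 blk=14 s=0: L1-HIT | VC [6, 2]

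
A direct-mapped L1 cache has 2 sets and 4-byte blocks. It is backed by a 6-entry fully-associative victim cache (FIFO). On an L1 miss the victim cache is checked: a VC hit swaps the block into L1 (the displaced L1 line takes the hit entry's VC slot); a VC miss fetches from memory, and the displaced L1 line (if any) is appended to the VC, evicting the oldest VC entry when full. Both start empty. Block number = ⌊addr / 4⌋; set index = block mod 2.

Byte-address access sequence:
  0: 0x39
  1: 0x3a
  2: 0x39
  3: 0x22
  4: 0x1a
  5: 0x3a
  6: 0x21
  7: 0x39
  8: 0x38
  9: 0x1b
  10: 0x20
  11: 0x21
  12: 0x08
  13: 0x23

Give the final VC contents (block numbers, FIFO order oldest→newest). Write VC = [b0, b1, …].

VC = [14, 6, 2]

0: 0x39 (blk 14, set 0) → MISS  vc=[]
1: 0x3a (blk 14, set 0) → L1-HIT  vc=[]
2: 0x39 (blk 14, set 0) → L1-HIT  vc=[]
3: 0x22 (blk 8, set 0) → MISS  vc=[14]
4: 0x1a (blk 6, set 0) → MISS  vc=[14, 8]
5: 0x3a (blk 14, set 0) → VC-HIT  vc=[6, 8]
6: 0x21 (blk 8, set 0) → VC-HIT  vc=[6, 14]
7: 0x39 (blk 14, set 0) → VC-HIT  vc=[6, 8]
8: 0x38 (blk 14, set 0) → L1-HIT  vc=[6, 8]
9: 0x1b (blk 6, set 0) → VC-HIT  vc=[14, 8]
10: 0x20 (blk 8, set 0) → VC-HIT  vc=[14, 6]
11: 0x21 (blk 8, set 0) → L1-HIT  vc=[14, 6]
12: 0x8 (blk 2, set 0) → MISS  vc=[14, 6, 8]
13: 0x23 (blk 8, set 0) → VC-HIT  vc=[14, 6, 2]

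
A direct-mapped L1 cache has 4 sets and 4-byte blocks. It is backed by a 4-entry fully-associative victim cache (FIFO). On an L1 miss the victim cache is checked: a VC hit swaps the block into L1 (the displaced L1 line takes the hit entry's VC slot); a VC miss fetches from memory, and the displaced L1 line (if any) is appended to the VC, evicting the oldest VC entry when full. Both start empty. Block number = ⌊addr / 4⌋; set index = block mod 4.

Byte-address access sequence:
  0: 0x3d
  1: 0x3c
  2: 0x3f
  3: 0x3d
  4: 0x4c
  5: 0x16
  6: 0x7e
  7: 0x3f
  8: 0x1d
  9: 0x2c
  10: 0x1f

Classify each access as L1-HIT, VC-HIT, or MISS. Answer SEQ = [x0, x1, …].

0: 0x3d (blk 15, set 3) → MISS  vc=[]
1: 0x3c (blk 15, set 3) → L1-HIT  vc=[]
2: 0x3f (blk 15, set 3) → L1-HIT  vc=[]
3: 0x3d (blk 15, set 3) → L1-HIT  vc=[]
4: 0x4c (blk 19, set 3) → MISS  vc=[15]
5: 0x16 (blk 5, set 1) → MISS  vc=[15]
6: 0x7e (blk 31, set 3) → MISS  vc=[15, 19]
7: 0x3f (blk 15, set 3) → VC-HIT  vc=[31, 19]
8: 0x1d (blk 7, set 3) → MISS  vc=[31, 19, 15]
9: 0x2c (blk 11, set 3) → MISS  vc=[31, 19, 15, 7]
10: 0x1f (blk 7, set 3) → VC-HIT  vc=[31, 19, 15, 11]

SEQ = [MISS, L1-HIT, L1-HIT, L1-HIT, MISS, MISS, MISS, VC-HIT, MISS, MISS, VC-HIT]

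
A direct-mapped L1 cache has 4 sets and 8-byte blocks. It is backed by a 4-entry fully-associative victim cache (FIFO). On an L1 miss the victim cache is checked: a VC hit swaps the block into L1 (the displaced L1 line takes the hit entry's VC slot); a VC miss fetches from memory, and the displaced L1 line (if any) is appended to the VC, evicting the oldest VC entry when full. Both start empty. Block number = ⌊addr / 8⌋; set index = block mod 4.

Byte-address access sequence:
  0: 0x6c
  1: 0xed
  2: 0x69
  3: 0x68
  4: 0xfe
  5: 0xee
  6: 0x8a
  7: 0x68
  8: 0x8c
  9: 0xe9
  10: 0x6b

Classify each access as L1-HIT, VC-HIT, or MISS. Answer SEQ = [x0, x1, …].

SEQ = [MISS, MISS, VC-HIT, L1-HIT, MISS, VC-HIT, MISS, VC-HIT, VC-HIT, VC-HIT, VC-HIT]

0: 0x6c (blk 13, set 1) → MISS  vc=[]
1: 0xed (blk 29, set 1) → MISS  vc=[13]
2: 0x69 (blk 13, set 1) → VC-HIT  vc=[29]
3: 0x68 (blk 13, set 1) → L1-HIT  vc=[29]
4: 0xfe (blk 31, set 3) → MISS  vc=[29]
5: 0xee (blk 29, set 1) → VC-HIT  vc=[13]
6: 0x8a (blk 17, set 1) → MISS  vc=[13, 29]
7: 0x68 (blk 13, set 1) → VC-HIT  vc=[17, 29]
8: 0x8c (blk 17, set 1) → VC-HIT  vc=[13, 29]
9: 0xe9 (blk 29, set 1) → VC-HIT  vc=[13, 17]
10: 0x6b (blk 13, set 1) → VC-HIT  vc=[29, 17]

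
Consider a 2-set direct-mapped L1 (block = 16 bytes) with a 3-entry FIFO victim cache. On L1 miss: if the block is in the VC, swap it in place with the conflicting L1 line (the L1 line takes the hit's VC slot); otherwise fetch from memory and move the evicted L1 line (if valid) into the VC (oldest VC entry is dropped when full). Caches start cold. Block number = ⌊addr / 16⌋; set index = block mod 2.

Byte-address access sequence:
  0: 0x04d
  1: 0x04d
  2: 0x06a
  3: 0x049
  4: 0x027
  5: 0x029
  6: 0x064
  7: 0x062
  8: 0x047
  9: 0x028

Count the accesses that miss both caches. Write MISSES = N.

MISSES = 3

#0 0x4d→b4/s0 MISS; vc=[]
#1 0x4d→b4/s0 L1-HIT; vc=[]
#2 0x6a→b6/s0 MISS; vc=[4]
#3 0x49→b4/s0 VC-HIT; vc=[6]
#4 0x27→b2/s0 MISS; vc=[6,4]
#5 0x29→b2/s0 L1-HIT; vc=[6,4]
#6 0x64→b6/s0 VC-HIT; vc=[2,4]
#7 0x62→b6/s0 L1-HIT; vc=[2,4]
#8 0x47→b4/s0 VC-HIT; vc=[2,6]
#9 0x28→b2/s0 VC-HIT; vc=[4,6]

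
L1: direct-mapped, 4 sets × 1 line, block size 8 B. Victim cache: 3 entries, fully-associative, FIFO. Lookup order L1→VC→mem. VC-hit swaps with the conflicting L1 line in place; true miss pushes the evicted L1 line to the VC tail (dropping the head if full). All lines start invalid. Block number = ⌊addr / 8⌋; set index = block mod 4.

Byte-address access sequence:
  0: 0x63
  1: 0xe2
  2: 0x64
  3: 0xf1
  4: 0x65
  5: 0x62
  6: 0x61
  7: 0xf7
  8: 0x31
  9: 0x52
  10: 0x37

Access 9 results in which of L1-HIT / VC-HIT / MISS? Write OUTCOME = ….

  [0] addr=0x63 blk=12 s=0: MISS | VC []
  [1] addr=0xe2 blk=28 s=0: MISS | VC [12]
  [2] addr=0x64 blk=12 s=0: VC-HIT | VC [28]
  [3] addr=0xf1 blk=30 s=2: MISS | VC [28]
  [4] addr=0x65 blk=12 s=0: L1-HIT | VC [28]
  [5] addr=0x62 blk=12 s=0: L1-HIT | VC [28]
  [6] addr=0x61 blk=12 s=0: L1-HIT | VC [28]
  [7] addr=0xf7 blk=30 s=2: L1-HIT | VC [28]
  [8] addr=0x31 blk=6 s=2: MISS | VC [28, 30]
  [9] addr=0x52 blk=10 s=2: MISS | VC [28, 30, 6]
  [10] addr=0x37 blk=6 s=2: VC-HIT | VC [28, 30, 10]

OUTCOME = MISS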